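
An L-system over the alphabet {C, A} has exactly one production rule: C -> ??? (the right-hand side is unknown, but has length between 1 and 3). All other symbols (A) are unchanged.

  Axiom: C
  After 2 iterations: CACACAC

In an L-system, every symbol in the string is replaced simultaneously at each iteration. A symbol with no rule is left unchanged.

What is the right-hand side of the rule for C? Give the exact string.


Answer: CAC

Derivation:
Trying C -> CAC:
  Step 0: C
  Step 1: CAC
  Step 2: CACACAC
Matches the given result.


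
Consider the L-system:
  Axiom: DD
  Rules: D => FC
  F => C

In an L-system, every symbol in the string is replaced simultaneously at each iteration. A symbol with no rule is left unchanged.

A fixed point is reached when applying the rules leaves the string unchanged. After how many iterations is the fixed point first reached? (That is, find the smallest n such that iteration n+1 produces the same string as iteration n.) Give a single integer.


Answer: 2

Derivation:
Step 0: DD
Step 1: FCFC
Step 2: CCCC
Step 3: CCCC  (unchanged — fixed point at step 2)


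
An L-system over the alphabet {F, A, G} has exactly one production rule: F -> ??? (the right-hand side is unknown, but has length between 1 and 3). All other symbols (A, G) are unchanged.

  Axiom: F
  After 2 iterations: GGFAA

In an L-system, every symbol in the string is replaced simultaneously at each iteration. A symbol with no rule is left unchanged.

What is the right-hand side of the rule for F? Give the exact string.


Answer: GFA

Derivation:
Trying F -> GFA:
  Step 0: F
  Step 1: GFA
  Step 2: GGFAA
Matches the given result.


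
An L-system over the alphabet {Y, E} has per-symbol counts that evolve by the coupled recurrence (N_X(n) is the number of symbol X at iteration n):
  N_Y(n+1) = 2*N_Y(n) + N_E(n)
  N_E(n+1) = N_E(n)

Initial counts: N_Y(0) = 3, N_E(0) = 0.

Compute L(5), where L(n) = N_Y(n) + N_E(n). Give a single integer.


Answer: 96

Derivation:
Step 0: N_Y=3, N_E=0, L=3
Step 1: N_Y=6, N_E=0, L=6
Step 2: N_Y=12, N_E=0, L=12
Step 3: N_Y=24, N_E=0, L=24
Step 4: N_Y=48, N_E=0, L=48
Step 5: N_Y=96, N_E=0, L=96


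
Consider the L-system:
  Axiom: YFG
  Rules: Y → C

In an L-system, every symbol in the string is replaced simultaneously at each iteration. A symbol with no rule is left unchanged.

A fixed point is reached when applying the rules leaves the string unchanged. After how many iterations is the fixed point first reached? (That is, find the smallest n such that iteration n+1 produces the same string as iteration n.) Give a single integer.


Answer: 1

Derivation:
Step 0: YFG
Step 1: CFG
Step 2: CFG  (unchanged — fixed point at step 1)


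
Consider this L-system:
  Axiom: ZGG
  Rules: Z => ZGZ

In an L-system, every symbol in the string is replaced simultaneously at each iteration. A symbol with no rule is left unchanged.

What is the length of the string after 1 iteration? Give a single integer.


Step 0: length = 3
Step 1: length = 5

Answer: 5


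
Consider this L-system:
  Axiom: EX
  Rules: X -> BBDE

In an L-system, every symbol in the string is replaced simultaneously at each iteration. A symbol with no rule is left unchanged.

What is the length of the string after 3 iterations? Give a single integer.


Step 0: length = 2
Step 1: length = 5
Step 2: length = 5
Step 3: length = 5

Answer: 5


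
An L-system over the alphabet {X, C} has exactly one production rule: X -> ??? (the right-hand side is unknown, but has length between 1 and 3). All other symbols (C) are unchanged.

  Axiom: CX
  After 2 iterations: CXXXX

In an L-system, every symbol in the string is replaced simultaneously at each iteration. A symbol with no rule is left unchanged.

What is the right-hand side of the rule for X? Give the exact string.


Answer: XX

Derivation:
Trying X -> XX:
  Step 0: CX
  Step 1: CXX
  Step 2: CXXXX
Matches the given result.


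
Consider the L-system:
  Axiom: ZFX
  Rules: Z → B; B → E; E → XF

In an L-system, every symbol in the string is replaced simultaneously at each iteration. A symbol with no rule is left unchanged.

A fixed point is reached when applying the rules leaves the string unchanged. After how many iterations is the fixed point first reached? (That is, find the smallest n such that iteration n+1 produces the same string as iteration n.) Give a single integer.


Answer: 3

Derivation:
Step 0: ZFX
Step 1: BFX
Step 2: EFX
Step 3: XFFX
Step 4: XFFX  (unchanged — fixed point at step 3)


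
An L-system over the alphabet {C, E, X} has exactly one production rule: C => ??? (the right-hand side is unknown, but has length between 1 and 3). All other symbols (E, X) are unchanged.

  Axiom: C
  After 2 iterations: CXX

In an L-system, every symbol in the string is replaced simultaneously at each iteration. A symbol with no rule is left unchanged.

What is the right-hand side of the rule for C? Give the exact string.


Trying C => CX:
  Step 0: C
  Step 1: CX
  Step 2: CXX
Matches the given result.

Answer: CX


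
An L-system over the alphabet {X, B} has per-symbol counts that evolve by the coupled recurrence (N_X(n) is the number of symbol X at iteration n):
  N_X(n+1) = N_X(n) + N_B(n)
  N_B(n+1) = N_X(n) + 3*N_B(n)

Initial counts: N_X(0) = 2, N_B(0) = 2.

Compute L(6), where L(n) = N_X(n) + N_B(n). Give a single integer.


Answer: 5408

Derivation:
Step 0: N_X=2, N_B=2, L=4
Step 1: N_X=4, N_B=8, L=12
Step 2: N_X=12, N_B=28, L=40
Step 3: N_X=40, N_B=96, L=136
Step 4: N_X=136, N_B=328, L=464
Step 5: N_X=464, N_B=1120, L=1584
Step 6: N_X=1584, N_B=3824, L=5408


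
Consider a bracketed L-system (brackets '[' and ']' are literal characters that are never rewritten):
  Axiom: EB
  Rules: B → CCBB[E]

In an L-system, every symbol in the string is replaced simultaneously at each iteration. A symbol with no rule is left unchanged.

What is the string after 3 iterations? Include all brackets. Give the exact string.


Answer: ECCCCCCBB[E]CCBB[E][E]CCCCBB[E]CCBB[E][E][E]

Derivation:
Step 0: EB
Step 1: ECCBB[E]
Step 2: ECCCCBB[E]CCBB[E][E]
Step 3: ECCCCCCBB[E]CCBB[E][E]CCCCBB[E]CCBB[E][E][E]


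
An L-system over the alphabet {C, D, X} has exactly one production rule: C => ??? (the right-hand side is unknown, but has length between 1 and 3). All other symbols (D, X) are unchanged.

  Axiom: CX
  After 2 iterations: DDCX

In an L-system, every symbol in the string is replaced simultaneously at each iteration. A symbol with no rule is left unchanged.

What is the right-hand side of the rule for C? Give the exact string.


Answer: DC

Derivation:
Trying C => DC:
  Step 0: CX
  Step 1: DCX
  Step 2: DDCX
Matches the given result.


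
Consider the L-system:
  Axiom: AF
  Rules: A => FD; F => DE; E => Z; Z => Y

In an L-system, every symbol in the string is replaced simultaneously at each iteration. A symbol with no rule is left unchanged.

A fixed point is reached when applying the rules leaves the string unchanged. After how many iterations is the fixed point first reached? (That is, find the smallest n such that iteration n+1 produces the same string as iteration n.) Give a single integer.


Answer: 4

Derivation:
Step 0: AF
Step 1: FDDE
Step 2: DEDDZ
Step 3: DZDDY
Step 4: DYDDY
Step 5: DYDDY  (unchanged — fixed point at step 4)


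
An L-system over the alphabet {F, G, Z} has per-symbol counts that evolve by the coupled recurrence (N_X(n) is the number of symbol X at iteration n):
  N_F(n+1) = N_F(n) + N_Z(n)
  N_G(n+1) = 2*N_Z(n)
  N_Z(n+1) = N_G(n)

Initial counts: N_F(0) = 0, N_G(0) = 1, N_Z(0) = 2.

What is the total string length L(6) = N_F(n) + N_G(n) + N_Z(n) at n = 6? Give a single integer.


Step 0: N_F=0, N_G=1, N_Z=2, L=3
Step 1: N_F=2, N_G=4, N_Z=1, L=7
Step 2: N_F=3, N_G=2, N_Z=4, L=9
Step 3: N_F=7, N_G=8, N_Z=2, L=17
Step 4: N_F=9, N_G=4, N_Z=8, L=21
Step 5: N_F=17, N_G=16, N_Z=4, L=37
Step 6: N_F=21, N_G=8, N_Z=16, L=45

Answer: 45


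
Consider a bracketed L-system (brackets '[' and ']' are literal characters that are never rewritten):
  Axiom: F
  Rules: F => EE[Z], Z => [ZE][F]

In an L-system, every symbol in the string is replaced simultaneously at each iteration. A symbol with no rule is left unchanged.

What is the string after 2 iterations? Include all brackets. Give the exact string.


Answer: EE[[ZE][F]]

Derivation:
Step 0: F
Step 1: EE[Z]
Step 2: EE[[ZE][F]]


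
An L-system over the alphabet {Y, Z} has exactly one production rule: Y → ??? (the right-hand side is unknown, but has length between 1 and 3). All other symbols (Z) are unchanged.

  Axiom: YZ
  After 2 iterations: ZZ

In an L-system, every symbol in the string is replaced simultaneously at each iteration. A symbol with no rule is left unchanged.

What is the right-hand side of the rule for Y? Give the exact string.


Trying Y → Z:
  Step 0: YZ
  Step 1: ZZ
  Step 2: ZZ
Matches the given result.

Answer: Z


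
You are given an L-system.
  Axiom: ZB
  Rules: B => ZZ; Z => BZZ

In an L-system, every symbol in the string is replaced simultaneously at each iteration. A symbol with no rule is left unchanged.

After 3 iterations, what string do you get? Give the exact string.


Step 0: ZB
Step 1: BZZZZ
Step 2: ZZBZZBZZBZZBZZ
Step 3: BZZBZZZZBZZBZZZZBZZBZZZZBZZBZZZZBZZBZZ

Answer: BZZBZZZZBZZBZZZZBZZBZZZZBZZBZZZZBZZBZZ


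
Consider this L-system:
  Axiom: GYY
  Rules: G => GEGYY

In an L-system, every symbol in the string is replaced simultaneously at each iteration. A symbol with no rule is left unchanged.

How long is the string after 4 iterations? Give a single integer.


Step 0: length = 3
Step 1: length = 7
Step 2: length = 15
Step 3: length = 31
Step 4: length = 63

Answer: 63


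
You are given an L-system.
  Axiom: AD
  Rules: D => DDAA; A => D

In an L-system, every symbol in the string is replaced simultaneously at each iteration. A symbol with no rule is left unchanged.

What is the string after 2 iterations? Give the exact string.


Step 0: AD
Step 1: DDDAA
Step 2: DDAADDAADDAADD

Answer: DDAADDAADDAADD


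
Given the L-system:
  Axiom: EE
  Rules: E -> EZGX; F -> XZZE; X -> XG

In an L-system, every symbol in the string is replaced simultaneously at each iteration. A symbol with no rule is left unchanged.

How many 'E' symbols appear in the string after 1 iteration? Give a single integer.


Answer: 2

Derivation:
Step 0: EE  (2 'E')
Step 1: EZGXEZGX  (2 'E')


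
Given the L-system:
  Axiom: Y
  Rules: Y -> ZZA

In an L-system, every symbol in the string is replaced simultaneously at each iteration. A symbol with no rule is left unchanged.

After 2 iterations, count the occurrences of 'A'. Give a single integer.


Answer: 1

Derivation:
Step 0: Y  (0 'A')
Step 1: ZZA  (1 'A')
Step 2: ZZA  (1 'A')


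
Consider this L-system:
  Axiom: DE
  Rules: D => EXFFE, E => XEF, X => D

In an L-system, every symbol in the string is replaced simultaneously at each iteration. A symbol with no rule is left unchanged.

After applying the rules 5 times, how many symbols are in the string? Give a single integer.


Step 0: length = 2
Step 1: length = 8
Step 2: length = 14
Step 3: length = 28
Step 4: length = 54
Step 5: length = 100

Answer: 100


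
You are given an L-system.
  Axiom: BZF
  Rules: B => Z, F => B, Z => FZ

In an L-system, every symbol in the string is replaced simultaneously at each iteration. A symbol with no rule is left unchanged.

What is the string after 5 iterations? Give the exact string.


Answer: FZZBFZBFZFZZBFZZBFZ

Derivation:
Step 0: BZF
Step 1: ZFZB
Step 2: FZBFZZ
Step 3: BFZZBFZFZ
Step 4: ZBFZFZZBFZBFZ
Step 5: FZZBFZBFZFZZBFZZBFZ


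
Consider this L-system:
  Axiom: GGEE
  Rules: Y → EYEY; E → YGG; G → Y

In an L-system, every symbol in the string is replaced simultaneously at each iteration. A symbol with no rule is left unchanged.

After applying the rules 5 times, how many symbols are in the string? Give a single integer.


Answer: 656

Derivation:
Step 0: length = 4
Step 1: length = 8
Step 2: length = 20
Step 3: length = 72
Step 4: length = 216
Step 5: length = 656


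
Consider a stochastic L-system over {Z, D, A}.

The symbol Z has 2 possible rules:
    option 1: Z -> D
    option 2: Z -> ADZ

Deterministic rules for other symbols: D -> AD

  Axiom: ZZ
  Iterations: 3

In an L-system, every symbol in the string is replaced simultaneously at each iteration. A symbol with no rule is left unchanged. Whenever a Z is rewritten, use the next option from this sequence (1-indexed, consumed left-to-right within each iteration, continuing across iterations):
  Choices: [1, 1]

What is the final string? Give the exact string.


Answer: AADAAD

Derivation:
Step 0: ZZ
Step 1: DD  (used choices [1, 1])
Step 2: ADAD  (used choices [])
Step 3: AADAAD  (used choices [])


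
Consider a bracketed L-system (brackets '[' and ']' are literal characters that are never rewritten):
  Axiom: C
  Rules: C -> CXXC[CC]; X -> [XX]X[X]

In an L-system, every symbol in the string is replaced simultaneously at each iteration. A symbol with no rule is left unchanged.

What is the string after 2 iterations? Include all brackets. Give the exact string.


Step 0: C
Step 1: CXXC[CC]
Step 2: CXXC[CC][XX]X[X][XX]X[X]CXXC[CC][CXXC[CC]CXXC[CC]]

Answer: CXXC[CC][XX]X[X][XX]X[X]CXXC[CC][CXXC[CC]CXXC[CC]]


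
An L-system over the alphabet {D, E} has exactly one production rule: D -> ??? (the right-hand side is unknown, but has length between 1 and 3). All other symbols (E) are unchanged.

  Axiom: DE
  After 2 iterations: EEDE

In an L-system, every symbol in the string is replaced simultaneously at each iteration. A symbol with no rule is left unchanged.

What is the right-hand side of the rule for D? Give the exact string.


Trying D -> ED:
  Step 0: DE
  Step 1: EDE
  Step 2: EEDE
Matches the given result.

Answer: ED


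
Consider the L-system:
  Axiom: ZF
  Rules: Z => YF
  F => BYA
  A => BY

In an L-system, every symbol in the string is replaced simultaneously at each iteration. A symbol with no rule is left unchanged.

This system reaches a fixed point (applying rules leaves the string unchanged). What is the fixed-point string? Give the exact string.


Answer: YBYBYBYBY

Derivation:
Step 0: ZF
Step 1: YFBYA
Step 2: YBYABYBY
Step 3: YBYBYBYBY
Step 4: YBYBYBYBY  (unchanged — fixed point at step 3)


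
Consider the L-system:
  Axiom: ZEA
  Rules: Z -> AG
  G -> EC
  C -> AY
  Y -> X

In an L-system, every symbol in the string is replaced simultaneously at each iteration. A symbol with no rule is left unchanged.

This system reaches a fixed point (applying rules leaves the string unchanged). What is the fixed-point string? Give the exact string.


Answer: AEAXEA

Derivation:
Step 0: ZEA
Step 1: AGEA
Step 2: AECEA
Step 3: AEAYEA
Step 4: AEAXEA
Step 5: AEAXEA  (unchanged — fixed point at step 4)


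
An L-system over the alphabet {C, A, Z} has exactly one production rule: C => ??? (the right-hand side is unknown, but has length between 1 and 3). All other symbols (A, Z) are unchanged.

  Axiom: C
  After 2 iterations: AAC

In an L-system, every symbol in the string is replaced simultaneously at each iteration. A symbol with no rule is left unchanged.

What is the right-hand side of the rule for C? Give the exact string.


Trying C => AC:
  Step 0: C
  Step 1: AC
  Step 2: AAC
Matches the given result.

Answer: AC


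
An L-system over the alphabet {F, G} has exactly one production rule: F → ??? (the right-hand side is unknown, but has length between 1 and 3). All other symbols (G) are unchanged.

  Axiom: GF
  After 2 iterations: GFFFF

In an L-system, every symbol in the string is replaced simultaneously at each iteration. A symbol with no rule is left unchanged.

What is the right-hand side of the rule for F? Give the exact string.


Trying F → FF:
  Step 0: GF
  Step 1: GFF
  Step 2: GFFFF
Matches the given result.

Answer: FF


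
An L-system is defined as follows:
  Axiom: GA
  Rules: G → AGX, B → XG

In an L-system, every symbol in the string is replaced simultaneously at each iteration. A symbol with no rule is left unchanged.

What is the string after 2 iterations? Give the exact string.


Answer: AAGXXA

Derivation:
Step 0: GA
Step 1: AGXA
Step 2: AAGXXA


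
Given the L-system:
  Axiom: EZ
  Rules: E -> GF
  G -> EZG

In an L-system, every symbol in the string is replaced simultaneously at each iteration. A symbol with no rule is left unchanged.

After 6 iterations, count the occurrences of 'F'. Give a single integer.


Step 0: EZ  (0 'F')
Step 1: GFZ  (1 'F')
Step 2: EZGFZ  (1 'F')
Step 3: GFZEZGFZ  (2 'F')
Step 4: EZGFZGFZEZGFZ  (3 'F')
Step 5: GFZEZGFZEZGFZGFZEZGFZ  (5 'F')
Step 6: EZGFZGFZEZGFZGFZEZGFZEZGFZGFZEZGFZ  (8 'F')

Answer: 8


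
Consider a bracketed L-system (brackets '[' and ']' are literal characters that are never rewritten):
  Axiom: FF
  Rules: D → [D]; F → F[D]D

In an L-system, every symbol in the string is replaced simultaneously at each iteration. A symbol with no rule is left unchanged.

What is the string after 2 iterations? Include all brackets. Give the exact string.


Step 0: FF
Step 1: F[D]DF[D]D
Step 2: F[D]D[[D]][D]F[D]D[[D]][D]

Answer: F[D]D[[D]][D]F[D]D[[D]][D]


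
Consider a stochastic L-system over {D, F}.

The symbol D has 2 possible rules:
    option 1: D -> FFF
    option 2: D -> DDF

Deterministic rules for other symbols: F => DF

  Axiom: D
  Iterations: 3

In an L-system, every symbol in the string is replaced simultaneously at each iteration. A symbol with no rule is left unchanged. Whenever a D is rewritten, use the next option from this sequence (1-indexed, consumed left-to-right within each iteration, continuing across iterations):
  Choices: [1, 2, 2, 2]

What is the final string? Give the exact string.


Step 0: D
Step 1: FFF  (used choices [1])
Step 2: DFDFDF  (used choices [])
Step 3: DDFDFDDFDFDDFDF  (used choices [2, 2, 2])

Answer: DDFDFDDFDFDDFDF


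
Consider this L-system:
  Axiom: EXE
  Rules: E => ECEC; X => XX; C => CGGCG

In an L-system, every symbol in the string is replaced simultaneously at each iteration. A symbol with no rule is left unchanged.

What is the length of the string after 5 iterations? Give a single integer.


Step 0: length = 3
Step 1: length = 10
Step 2: length = 40
Step 3: length = 132
Step 4: length = 380
Step 5: length = 1004

Answer: 1004


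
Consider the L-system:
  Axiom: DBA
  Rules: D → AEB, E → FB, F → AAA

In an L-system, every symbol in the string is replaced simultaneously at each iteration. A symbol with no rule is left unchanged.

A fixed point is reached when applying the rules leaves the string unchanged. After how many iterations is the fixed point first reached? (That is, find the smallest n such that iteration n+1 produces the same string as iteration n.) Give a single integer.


Answer: 3

Derivation:
Step 0: DBA
Step 1: AEBBA
Step 2: AFBBBA
Step 3: AAAABBBA
Step 4: AAAABBBA  (unchanged — fixed point at step 3)


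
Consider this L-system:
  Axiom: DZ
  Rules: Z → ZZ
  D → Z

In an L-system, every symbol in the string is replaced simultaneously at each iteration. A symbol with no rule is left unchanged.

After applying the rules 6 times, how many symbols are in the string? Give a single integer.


Answer: 96

Derivation:
Step 0: length = 2
Step 1: length = 3
Step 2: length = 6
Step 3: length = 12
Step 4: length = 24
Step 5: length = 48
Step 6: length = 96


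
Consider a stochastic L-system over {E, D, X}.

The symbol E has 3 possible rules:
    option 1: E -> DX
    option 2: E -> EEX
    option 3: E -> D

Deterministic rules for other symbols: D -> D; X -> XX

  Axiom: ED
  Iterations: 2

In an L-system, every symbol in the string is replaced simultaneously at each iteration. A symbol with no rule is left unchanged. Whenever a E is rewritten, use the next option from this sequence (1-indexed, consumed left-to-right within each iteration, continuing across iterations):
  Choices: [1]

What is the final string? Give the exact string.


Step 0: ED
Step 1: DXD  (used choices [1])
Step 2: DXXD  (used choices [])

Answer: DXXD


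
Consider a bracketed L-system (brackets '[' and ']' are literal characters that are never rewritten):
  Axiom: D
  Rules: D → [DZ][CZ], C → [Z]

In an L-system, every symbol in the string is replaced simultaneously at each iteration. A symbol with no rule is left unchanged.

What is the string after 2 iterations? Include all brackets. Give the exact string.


Answer: [[DZ][CZ]Z][[Z]Z]

Derivation:
Step 0: D
Step 1: [DZ][CZ]
Step 2: [[DZ][CZ]Z][[Z]Z]


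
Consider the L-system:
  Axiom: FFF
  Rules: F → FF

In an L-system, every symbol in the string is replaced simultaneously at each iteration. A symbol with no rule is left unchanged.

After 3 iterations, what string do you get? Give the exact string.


Answer: FFFFFFFFFFFFFFFFFFFFFFFF

Derivation:
Step 0: FFF
Step 1: FFFFFF
Step 2: FFFFFFFFFFFF
Step 3: FFFFFFFFFFFFFFFFFFFFFFFF


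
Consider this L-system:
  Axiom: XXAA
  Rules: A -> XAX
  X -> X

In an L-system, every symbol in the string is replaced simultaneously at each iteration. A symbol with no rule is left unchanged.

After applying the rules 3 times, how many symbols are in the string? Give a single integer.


Step 0: length = 4
Step 1: length = 8
Step 2: length = 12
Step 3: length = 16

Answer: 16


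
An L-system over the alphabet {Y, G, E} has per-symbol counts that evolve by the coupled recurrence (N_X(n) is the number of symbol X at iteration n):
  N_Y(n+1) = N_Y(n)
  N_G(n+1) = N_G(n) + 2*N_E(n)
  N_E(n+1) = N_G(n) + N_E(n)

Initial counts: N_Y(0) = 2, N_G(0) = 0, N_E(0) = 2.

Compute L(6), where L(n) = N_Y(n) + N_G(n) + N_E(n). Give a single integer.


Step 0: N_Y=2, N_G=0, N_E=2, L=4
Step 1: N_Y=2, N_G=4, N_E=2, L=8
Step 2: N_Y=2, N_G=8, N_E=6, L=16
Step 3: N_Y=2, N_G=20, N_E=14, L=36
Step 4: N_Y=2, N_G=48, N_E=34, L=84
Step 5: N_Y=2, N_G=116, N_E=82, L=200
Step 6: N_Y=2, N_G=280, N_E=198, L=480

Answer: 480


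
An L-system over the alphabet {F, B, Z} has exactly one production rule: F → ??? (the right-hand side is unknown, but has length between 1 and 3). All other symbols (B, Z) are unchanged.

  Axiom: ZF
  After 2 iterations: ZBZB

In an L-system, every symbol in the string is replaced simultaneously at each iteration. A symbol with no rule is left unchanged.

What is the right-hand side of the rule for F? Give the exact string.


Trying F → BZB:
  Step 0: ZF
  Step 1: ZBZB
  Step 2: ZBZB
Matches the given result.

Answer: BZB


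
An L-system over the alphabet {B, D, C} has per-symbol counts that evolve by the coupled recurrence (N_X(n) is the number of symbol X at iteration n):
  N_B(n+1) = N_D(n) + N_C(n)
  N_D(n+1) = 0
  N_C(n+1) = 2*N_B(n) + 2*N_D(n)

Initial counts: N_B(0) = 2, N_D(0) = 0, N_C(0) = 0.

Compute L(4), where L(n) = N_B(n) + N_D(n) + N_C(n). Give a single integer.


Answer: 8

Derivation:
Step 0: N_B=2, N_D=0, N_C=0, L=2
Step 1: N_B=0, N_D=0, N_C=4, L=4
Step 2: N_B=4, N_D=0, N_C=0, L=4
Step 3: N_B=0, N_D=0, N_C=8, L=8
Step 4: N_B=8, N_D=0, N_C=0, L=8


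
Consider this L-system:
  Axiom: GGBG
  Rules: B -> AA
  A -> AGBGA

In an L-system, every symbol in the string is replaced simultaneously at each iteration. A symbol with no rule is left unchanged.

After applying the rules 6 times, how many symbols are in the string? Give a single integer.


Step 0: length = 4
Step 1: length = 5
Step 2: length = 13
Step 3: length = 31
Step 4: length = 83
Step 5: length = 223
Step 6: length = 607

Answer: 607


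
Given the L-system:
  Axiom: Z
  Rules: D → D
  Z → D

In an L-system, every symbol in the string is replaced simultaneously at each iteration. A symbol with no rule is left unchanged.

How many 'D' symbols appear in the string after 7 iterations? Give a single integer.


Answer: 1

Derivation:
Step 0: Z  (0 'D')
Step 1: D  (1 'D')
Step 2: D  (1 'D')
Step 3: D  (1 'D')
Step 4: D  (1 'D')
Step 5: D  (1 'D')
Step 6: D  (1 'D')
Step 7: D  (1 'D')


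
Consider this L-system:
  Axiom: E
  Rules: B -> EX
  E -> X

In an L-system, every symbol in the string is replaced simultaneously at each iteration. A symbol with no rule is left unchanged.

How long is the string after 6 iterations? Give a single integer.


Step 0: length = 1
Step 1: length = 1
Step 2: length = 1
Step 3: length = 1
Step 4: length = 1
Step 5: length = 1
Step 6: length = 1

Answer: 1


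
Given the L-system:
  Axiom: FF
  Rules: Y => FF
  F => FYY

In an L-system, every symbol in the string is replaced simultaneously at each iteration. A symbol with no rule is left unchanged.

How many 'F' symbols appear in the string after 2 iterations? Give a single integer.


Step 0: FF  (2 'F')
Step 1: FYYFYY  (2 'F')
Step 2: FYYFFFFFYYFFFF  (10 'F')

Answer: 10


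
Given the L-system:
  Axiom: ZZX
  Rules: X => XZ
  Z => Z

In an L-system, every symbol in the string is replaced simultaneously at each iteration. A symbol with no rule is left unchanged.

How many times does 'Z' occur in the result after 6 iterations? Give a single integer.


Answer: 8

Derivation:
Step 0: ZZX  (2 'Z')
Step 1: ZZXZ  (3 'Z')
Step 2: ZZXZZ  (4 'Z')
Step 3: ZZXZZZ  (5 'Z')
Step 4: ZZXZZZZ  (6 'Z')
Step 5: ZZXZZZZZ  (7 'Z')
Step 6: ZZXZZZZZZ  (8 'Z')


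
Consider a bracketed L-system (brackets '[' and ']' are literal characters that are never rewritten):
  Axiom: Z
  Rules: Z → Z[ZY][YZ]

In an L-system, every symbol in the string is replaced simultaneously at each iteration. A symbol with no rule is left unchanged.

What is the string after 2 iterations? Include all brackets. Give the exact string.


Answer: Z[ZY][YZ][Z[ZY][YZ]Y][YZ[ZY][YZ]]

Derivation:
Step 0: Z
Step 1: Z[ZY][YZ]
Step 2: Z[ZY][YZ][Z[ZY][YZ]Y][YZ[ZY][YZ]]


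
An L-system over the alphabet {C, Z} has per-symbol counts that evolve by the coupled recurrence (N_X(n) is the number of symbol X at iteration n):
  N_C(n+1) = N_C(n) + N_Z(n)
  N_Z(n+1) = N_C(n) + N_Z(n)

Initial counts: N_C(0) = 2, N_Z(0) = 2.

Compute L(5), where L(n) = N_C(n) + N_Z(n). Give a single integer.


Answer: 128

Derivation:
Step 0: N_C=2, N_Z=2, L=4
Step 1: N_C=4, N_Z=4, L=8
Step 2: N_C=8, N_Z=8, L=16
Step 3: N_C=16, N_Z=16, L=32
Step 4: N_C=32, N_Z=32, L=64
Step 5: N_C=64, N_Z=64, L=128


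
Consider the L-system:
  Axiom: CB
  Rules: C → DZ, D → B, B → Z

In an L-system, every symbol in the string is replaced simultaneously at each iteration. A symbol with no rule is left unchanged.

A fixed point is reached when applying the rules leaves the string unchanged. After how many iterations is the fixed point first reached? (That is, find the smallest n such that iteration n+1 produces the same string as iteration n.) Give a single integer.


Answer: 3

Derivation:
Step 0: CB
Step 1: DZZ
Step 2: BZZ
Step 3: ZZZ
Step 4: ZZZ  (unchanged — fixed point at step 3)


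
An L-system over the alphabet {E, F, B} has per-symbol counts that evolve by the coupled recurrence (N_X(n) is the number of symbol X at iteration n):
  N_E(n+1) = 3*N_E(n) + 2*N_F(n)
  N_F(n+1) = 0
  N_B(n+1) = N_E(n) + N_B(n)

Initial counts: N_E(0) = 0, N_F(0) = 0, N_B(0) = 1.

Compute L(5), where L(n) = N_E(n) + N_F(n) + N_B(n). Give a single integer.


Step 0: N_E=0, N_F=0, N_B=1, L=1
Step 1: N_E=0, N_F=0, N_B=1, L=1
Step 2: N_E=0, N_F=0, N_B=1, L=1
Step 3: N_E=0, N_F=0, N_B=1, L=1
Step 4: N_E=0, N_F=0, N_B=1, L=1
Step 5: N_E=0, N_F=0, N_B=1, L=1

Answer: 1


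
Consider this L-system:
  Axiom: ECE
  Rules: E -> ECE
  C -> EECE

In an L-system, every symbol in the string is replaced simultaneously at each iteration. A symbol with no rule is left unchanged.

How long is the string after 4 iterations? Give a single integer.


Step 0: length = 3
Step 1: length = 10
Step 2: length = 33
Step 3: length = 109
Step 4: length = 360

Answer: 360


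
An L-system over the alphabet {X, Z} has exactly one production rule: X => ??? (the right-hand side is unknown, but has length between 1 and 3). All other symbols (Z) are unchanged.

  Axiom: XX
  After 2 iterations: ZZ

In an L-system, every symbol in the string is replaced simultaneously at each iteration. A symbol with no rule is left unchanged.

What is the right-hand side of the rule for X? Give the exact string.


Answer: Z

Derivation:
Trying X => Z:
  Step 0: XX
  Step 1: ZZ
  Step 2: ZZ
Matches the given result.


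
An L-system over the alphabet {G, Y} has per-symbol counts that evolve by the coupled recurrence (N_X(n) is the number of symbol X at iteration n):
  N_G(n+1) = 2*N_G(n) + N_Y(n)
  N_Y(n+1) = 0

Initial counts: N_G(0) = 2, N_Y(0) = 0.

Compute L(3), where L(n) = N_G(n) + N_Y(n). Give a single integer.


Step 0: N_G=2, N_Y=0, L=2
Step 1: N_G=4, N_Y=0, L=4
Step 2: N_G=8, N_Y=0, L=8
Step 3: N_G=16, N_Y=0, L=16

Answer: 16


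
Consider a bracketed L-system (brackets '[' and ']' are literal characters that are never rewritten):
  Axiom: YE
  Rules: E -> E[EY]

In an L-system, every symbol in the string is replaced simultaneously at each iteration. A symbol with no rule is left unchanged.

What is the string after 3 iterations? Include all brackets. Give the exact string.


Step 0: YE
Step 1: YE[EY]
Step 2: YE[EY][E[EY]Y]
Step 3: YE[EY][E[EY]Y][E[EY][E[EY]Y]Y]

Answer: YE[EY][E[EY]Y][E[EY][E[EY]Y]Y]


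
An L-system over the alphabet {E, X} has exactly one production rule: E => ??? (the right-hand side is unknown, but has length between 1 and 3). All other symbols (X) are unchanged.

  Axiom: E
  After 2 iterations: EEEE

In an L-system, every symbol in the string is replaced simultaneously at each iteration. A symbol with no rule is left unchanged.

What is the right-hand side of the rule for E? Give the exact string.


Answer: EE

Derivation:
Trying E => EE:
  Step 0: E
  Step 1: EE
  Step 2: EEEE
Matches the given result.


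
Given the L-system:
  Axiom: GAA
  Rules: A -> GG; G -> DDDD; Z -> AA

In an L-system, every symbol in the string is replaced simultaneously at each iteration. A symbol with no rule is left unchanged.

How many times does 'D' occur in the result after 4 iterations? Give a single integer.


Step 0: GAA  (0 'D')
Step 1: DDDDGGGG  (4 'D')
Step 2: DDDDDDDDDDDDDDDDDDDD  (20 'D')
Step 3: DDDDDDDDDDDDDDDDDDDD  (20 'D')
Step 4: DDDDDDDDDDDDDDDDDDDD  (20 'D')

Answer: 20


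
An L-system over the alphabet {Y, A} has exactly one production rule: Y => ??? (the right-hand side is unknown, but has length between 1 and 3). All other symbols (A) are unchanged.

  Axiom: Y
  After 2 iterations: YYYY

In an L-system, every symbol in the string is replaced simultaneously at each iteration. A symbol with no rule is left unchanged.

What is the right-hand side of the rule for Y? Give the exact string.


Answer: YY

Derivation:
Trying Y => YY:
  Step 0: Y
  Step 1: YY
  Step 2: YYYY
Matches the given result.


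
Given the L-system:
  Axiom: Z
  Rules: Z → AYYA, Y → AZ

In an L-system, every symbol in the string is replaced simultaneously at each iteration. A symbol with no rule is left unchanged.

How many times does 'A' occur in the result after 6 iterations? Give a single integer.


Answer: 28

Derivation:
Step 0: Z  (0 'A')
Step 1: AYYA  (2 'A')
Step 2: AAZAZA  (4 'A')
Step 3: AAAYYAAAYYAA  (8 'A')
Step 4: AAAAZAZAAAAZAZAA  (12 'A')
Step 5: AAAAAYYAAAYYAAAAAAYYAAAYYAAA  (20 'A')
Step 6: AAAAAAZAZAAAAZAZAAAAAAAZAZAAAAZAZAAA  (28 'A')


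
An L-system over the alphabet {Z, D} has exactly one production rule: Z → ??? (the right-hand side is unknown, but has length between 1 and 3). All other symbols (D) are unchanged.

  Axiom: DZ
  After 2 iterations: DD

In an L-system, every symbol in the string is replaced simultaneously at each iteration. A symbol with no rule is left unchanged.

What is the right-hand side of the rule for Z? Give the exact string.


Answer: D

Derivation:
Trying Z → D:
  Step 0: DZ
  Step 1: DD
  Step 2: DD
Matches the given result.


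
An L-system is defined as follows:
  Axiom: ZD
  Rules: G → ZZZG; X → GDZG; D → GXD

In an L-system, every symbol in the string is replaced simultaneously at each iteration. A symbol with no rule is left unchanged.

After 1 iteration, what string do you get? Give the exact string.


Step 0: ZD
Step 1: ZGXD

Answer: ZGXD


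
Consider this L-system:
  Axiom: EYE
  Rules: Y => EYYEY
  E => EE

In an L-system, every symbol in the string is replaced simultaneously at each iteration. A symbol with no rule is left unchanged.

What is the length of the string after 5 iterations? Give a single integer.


Step 0: length = 3
Step 1: length = 9
Step 2: length = 27
Step 3: length = 81
Step 4: length = 243
Step 5: length = 729

Answer: 729


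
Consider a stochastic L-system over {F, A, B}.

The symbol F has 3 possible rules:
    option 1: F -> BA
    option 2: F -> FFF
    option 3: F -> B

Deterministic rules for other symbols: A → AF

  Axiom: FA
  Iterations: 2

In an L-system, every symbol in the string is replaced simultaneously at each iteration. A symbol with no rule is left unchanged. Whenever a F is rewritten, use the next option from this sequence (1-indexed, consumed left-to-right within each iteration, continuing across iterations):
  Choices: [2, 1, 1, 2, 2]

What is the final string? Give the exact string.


Answer: BABAFFFAFFFF

Derivation:
Step 0: FA
Step 1: FFFAF  (used choices [2])
Step 2: BABAFFFAFFFF  (used choices [1, 1, 2, 2])


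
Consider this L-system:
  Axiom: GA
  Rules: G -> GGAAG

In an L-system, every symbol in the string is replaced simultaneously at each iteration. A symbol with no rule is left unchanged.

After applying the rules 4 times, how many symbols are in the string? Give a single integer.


Step 0: length = 2
Step 1: length = 6
Step 2: length = 18
Step 3: length = 54
Step 4: length = 162

Answer: 162


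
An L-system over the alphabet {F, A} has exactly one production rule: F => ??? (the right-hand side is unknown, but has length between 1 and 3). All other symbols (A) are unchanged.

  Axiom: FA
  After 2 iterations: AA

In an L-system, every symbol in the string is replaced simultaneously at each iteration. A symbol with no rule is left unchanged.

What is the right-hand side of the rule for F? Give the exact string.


Answer: A

Derivation:
Trying F => A:
  Step 0: FA
  Step 1: AA
  Step 2: AA
Matches the given result.


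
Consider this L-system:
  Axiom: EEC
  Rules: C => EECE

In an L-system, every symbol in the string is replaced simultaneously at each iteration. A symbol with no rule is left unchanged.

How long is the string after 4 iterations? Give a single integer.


Answer: 15

Derivation:
Step 0: length = 3
Step 1: length = 6
Step 2: length = 9
Step 3: length = 12
Step 4: length = 15


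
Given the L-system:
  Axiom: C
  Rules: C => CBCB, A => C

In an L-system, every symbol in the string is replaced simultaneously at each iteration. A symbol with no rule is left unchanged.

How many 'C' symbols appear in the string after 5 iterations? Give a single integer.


Answer: 32

Derivation:
Step 0: C  (1 'C')
Step 1: CBCB  (2 'C')
Step 2: CBCBBCBCBB  (4 'C')
Step 3: CBCBBCBCBBBCBCBBCBCBBB  (8 'C')
Step 4: CBCBBCBCBBBCBCBBCBCBBBBCBCBBCBCBBBCBCBBCBCBBBB  (16 'C')
Step 5: CBCBBCBCBBBCBCBBCBCBBBBCBCBBCBCBBBCBCBBCBCBBBBBCBCBBCBCBBBCBCBBCBCBBBBCBCBBCBCBBBCBCBBCBCBBBBB  (32 'C')


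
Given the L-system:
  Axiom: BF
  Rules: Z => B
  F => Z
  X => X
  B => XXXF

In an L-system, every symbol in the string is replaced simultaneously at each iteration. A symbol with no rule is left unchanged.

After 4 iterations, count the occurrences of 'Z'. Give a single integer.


Answer: 1

Derivation:
Step 0: BF  (0 'Z')
Step 1: XXXFZ  (1 'Z')
Step 2: XXXZB  (1 'Z')
Step 3: XXXBXXXF  (0 'Z')
Step 4: XXXXXXFXXXZ  (1 'Z')


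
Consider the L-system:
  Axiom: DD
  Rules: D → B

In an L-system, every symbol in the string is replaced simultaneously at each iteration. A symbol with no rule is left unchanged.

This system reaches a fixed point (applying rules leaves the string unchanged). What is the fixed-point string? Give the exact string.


Answer: BB

Derivation:
Step 0: DD
Step 1: BB
Step 2: BB  (unchanged — fixed point at step 1)


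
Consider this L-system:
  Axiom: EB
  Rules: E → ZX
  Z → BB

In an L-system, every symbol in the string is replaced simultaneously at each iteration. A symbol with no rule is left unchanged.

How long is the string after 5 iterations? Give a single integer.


Step 0: length = 2
Step 1: length = 3
Step 2: length = 4
Step 3: length = 4
Step 4: length = 4
Step 5: length = 4

Answer: 4


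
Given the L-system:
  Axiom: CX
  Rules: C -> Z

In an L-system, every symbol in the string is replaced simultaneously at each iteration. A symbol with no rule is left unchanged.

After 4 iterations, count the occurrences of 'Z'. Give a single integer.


Answer: 1

Derivation:
Step 0: CX  (0 'Z')
Step 1: ZX  (1 'Z')
Step 2: ZX  (1 'Z')
Step 3: ZX  (1 'Z')
Step 4: ZX  (1 'Z')


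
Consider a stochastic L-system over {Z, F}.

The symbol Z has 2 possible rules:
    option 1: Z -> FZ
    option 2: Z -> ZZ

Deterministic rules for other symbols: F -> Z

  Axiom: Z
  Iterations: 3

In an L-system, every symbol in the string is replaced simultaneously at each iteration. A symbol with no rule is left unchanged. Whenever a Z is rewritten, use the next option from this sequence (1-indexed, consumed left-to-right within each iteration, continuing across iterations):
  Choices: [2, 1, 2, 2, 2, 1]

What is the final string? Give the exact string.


Answer: ZZZZZFZ

Derivation:
Step 0: Z
Step 1: ZZ  (used choices [2])
Step 2: FZZZ  (used choices [1, 2])
Step 3: ZZZZZFZ  (used choices [2, 2, 1])


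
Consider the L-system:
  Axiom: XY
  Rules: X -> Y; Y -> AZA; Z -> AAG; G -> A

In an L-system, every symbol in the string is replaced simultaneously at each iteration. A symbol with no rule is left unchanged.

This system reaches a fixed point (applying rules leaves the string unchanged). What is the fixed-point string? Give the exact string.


Answer: AAAAAAAAAA

Derivation:
Step 0: XY
Step 1: YAZA
Step 2: AZAAAAGA
Step 3: AAAGAAAAAA
Step 4: AAAAAAAAAA
Step 5: AAAAAAAAAA  (unchanged — fixed point at step 4)


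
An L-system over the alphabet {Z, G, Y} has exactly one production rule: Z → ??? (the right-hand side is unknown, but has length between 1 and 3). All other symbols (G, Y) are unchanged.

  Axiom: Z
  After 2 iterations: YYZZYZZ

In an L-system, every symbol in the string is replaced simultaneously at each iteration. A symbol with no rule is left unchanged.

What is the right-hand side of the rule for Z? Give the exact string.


Trying Z → YZZ:
  Step 0: Z
  Step 1: YZZ
  Step 2: YYZZYZZ
Matches the given result.

Answer: YZZ


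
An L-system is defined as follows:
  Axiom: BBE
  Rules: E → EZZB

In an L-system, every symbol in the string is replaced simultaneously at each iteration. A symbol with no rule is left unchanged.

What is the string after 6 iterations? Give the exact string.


Step 0: BBE
Step 1: BBEZZB
Step 2: BBEZZBZZB
Step 3: BBEZZBZZBZZB
Step 4: BBEZZBZZBZZBZZB
Step 5: BBEZZBZZBZZBZZBZZB
Step 6: BBEZZBZZBZZBZZBZZBZZB

Answer: BBEZZBZZBZZBZZBZZBZZB


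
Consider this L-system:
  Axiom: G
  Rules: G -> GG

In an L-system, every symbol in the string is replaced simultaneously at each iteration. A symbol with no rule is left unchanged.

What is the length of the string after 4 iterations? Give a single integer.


Step 0: length = 1
Step 1: length = 2
Step 2: length = 4
Step 3: length = 8
Step 4: length = 16

Answer: 16


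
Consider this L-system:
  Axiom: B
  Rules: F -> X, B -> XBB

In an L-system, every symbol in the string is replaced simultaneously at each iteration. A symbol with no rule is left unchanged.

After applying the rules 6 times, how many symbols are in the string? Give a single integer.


Answer: 127

Derivation:
Step 0: length = 1
Step 1: length = 3
Step 2: length = 7
Step 3: length = 15
Step 4: length = 31
Step 5: length = 63
Step 6: length = 127


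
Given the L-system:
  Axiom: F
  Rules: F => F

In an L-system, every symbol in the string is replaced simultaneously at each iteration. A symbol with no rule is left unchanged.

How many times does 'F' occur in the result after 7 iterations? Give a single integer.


Step 0: F  (1 'F')
Step 1: F  (1 'F')
Step 2: F  (1 'F')
Step 3: F  (1 'F')
Step 4: F  (1 'F')
Step 5: F  (1 'F')
Step 6: F  (1 'F')
Step 7: F  (1 'F')

Answer: 1
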